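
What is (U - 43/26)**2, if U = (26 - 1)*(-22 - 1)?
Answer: 224790049/676 ≈ 3.3253e+5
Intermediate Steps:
U = -575 (U = 25*(-23) = -575)
(U - 43/26)**2 = (-575 - 43/26)**2 = (-14993/26)**2 = 224790049/676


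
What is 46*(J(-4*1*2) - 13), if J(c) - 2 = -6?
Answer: -782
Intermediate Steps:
J(c) = -4 (J(c) = 2 - 6 = -4)
46*(J(-4*1*2) - 13) = 46*(-4 - 13) = 46*(-17) = -782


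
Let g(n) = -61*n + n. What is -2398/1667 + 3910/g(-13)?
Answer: 464753/130026 ≈ 3.5743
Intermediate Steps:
g(n) = -60*n
-2398/1667 + 3910/g(-13) = -2398/1667 + 3910/((-60*(-13))) = -2398*1/1667 + 3910/780 = -2398/1667 + 3910*(1/780) = -2398/1667 + 391/78 = 464753/130026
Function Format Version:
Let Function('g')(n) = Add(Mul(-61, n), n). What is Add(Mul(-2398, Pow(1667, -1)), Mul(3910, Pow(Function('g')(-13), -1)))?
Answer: Rational(464753, 130026) ≈ 3.5743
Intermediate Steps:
Function('g')(n) = Mul(-60, n)
Add(Mul(-2398, Pow(1667, -1)), Mul(3910, Pow(Function('g')(-13), -1))) = Add(Mul(-2398, Pow(1667, -1)), Mul(3910, Pow(Mul(-60, -13), -1))) = Add(Mul(-2398, Rational(1, 1667)), Mul(3910, Pow(780, -1))) = Add(Rational(-2398, 1667), Mul(3910, Rational(1, 780))) = Add(Rational(-2398, 1667), Rational(391, 78)) = Rational(464753, 130026)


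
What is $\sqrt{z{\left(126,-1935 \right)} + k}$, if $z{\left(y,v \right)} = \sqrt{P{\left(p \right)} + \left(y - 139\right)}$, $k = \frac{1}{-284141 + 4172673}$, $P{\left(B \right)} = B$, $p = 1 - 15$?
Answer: $\frac{\sqrt{972133 + 11340510836268 i \sqrt{3}}}{1944266} \approx 1.6119 + 1.6119 i$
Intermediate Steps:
$p = -14$
$k = \frac{1}{3888532} \approx 2.5717 \cdot 10^{-7}$
$z{\left(y,v \right)} = \sqrt{-153 + y}$ ($z{\left(y,v \right)} = \sqrt{-14 + \left(y - 139\right)} = \sqrt{-14 + \left(-139 + y\right)} = \sqrt{-153 + y}$)
$\sqrt{z{\left(126,-1935 \right)} + k} = \sqrt{\sqrt{-153 + 126} + \frac{1}{3888532}} = \sqrt{\sqrt{-27} + \frac{1}{3888532}} = \sqrt{3 i \sqrt{3} + \frac{1}{3888532}} = \sqrt{\frac{1}{3888532} + 3 i \sqrt{3}}$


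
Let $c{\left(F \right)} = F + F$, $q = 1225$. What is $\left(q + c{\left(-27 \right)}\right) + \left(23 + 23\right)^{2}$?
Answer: $3287$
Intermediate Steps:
$c{\left(F \right)} = 2 F$
$\left(q + c{\left(-27 \right)}\right) + \left(23 + 23\right)^{2} = \left(1225 + 2 \left(-27\right)\right) + \left(23 + 23\right)^{2} = \left(1225 - 54\right) + 46^{2} = 1171 + 2116 = 3287$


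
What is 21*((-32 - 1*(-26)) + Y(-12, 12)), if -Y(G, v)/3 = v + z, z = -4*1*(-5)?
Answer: -2142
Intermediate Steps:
z = 20 (z = -4*(-5) = 20)
Y(G, v) = -60 - 3*v (Y(G, v) = -3*(v + 20) = -3*(20 + v) = -60 - 3*v)
21*((-32 - 1*(-26)) + Y(-12, 12)) = 21*((-32 - 1*(-26)) + (-60 - 3*12)) = 21*((-32 + 26) + (-60 - 36)) = 21*(-6 - 96) = 21*(-102) = -2142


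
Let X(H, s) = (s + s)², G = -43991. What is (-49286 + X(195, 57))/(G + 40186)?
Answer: 7258/761 ≈ 9.5374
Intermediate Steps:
X(H, s) = 4*s² (X(H, s) = (2*s)² = 4*s²)
(-49286 + X(195, 57))/(G + 40186) = (-49286 + 4*57²)/(-43991 + 40186) = (-49286 + 4*3249)/(-3805) = (-49286 + 12996)*(-1/3805) = -36290*(-1/3805) = 7258/761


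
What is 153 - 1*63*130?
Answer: -8037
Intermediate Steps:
153 - 1*63*130 = 153 - 63*130 = 153 - 8190 = -8037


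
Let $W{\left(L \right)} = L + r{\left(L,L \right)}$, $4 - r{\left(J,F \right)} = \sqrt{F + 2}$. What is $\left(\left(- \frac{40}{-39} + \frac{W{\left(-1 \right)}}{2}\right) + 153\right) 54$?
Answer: $\frac{108828}{13} \approx 8371.4$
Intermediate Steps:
$r{\left(J,F \right)} = 4 - \sqrt{2 + F}$ ($r{\left(J,F \right)} = 4 - \sqrt{F + 2} = 4 - \sqrt{2 + F}$)
$W{\left(L \right)} = 4 + L - \sqrt{2 + L}$ ($W{\left(L \right)} = L - \left(-4 + \sqrt{2 + L}\right) = 4 + L - \sqrt{2 + L}$)
$\left(\left(- \frac{40}{-39} + \frac{W{\left(-1 \right)}}{2}\right) + 153\right) 54 = \left(\left(- \frac{40}{-39} + \frac{4 - 1 - \sqrt{2 - 1}}{2}\right) + 153\right) 54 = \left(\left(\left(-40\right) \left(- \frac{1}{39}\right) + \left(4 - 1 - \sqrt{1}\right) \frac{1}{2}\right) + 153\right) 54 = \left(\left(\frac{40}{39} + \left(4 - 1 - 1\right) \frac{1}{2}\right) + 153\right) 54 = \left(\left(\frac{40}{39} + 2 \cdot \frac{1}{2}\right) + 153\right) 54 = \left(\left(\frac{40}{39} + 1\right) + 153\right) 54 = \left(\frac{79}{39} + 153\right) 54 = \frac{6046}{39} \cdot 54 = \frac{108828}{13}$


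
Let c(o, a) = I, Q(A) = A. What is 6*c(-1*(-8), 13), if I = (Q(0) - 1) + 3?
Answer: 12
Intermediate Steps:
I = 2 (I = (0 - 1) + 3 = -1 + 3 = 2)
c(o, a) = 2
6*c(-1*(-8), 13) = 6*2 = 12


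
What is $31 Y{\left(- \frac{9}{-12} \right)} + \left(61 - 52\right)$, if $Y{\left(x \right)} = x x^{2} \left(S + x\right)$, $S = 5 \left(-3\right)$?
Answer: $- \frac{45405}{256} \approx -177.36$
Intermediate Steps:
$S = -15$
$Y{\left(x \right)} = x^{3} \left(-15 + x\right)$ ($Y{\left(x \right)} = x x^{2} \left(-15 + x\right) = x^{3} \left(-15 + x\right)$)
$31 Y{\left(- \frac{9}{-12} \right)} + \left(61 - 52\right) = 31 \left(- \frac{9}{-12}\right)^{3} \left(-15 - \frac{9}{-12}\right) + \left(61 - 52\right) = 31 \left(\left(-9\right) \left(- \frac{1}{12}\right)\right)^{3} \left(-15 - - \frac{3}{4}\right) + 9 = 31 \left(\frac{3}{4}\right)^{3} \left(-15 + \frac{3}{4}\right) + 9 = 31 \cdot \frac{27}{64} \left(- \frac{57}{4}\right) + 9 = 31 \left(- \frac{1539}{256}\right) + 9 = - \frac{47709}{256} + 9 = - \frac{45405}{256}$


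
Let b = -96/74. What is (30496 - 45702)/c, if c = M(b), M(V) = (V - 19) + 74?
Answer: -562622/1987 ≈ -283.15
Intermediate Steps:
b = -48/37 (b = -96*1/74 = -48/37 ≈ -1.2973)
M(V) = 55 + V (M(V) = (-19 + V) + 74 = 55 + V)
c = 1987/37 (c = 55 - 48/37 = 1987/37 ≈ 53.703)
(30496 - 45702)/c = (30496 - 45702)/(1987/37) = -15206*37/1987 = -562622/1987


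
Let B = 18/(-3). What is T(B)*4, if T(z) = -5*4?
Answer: -80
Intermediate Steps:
B = -6 (B = 18*(-⅓) = -6)
T(z) = -20
T(B)*4 = -20*4 = -80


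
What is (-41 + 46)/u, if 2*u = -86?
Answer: -5/43 ≈ -0.11628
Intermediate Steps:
u = -43 (u = (1/2)*(-86) = -43)
(-41 + 46)/u = (-41 + 46)/(-43) = -1/43*5 = -5/43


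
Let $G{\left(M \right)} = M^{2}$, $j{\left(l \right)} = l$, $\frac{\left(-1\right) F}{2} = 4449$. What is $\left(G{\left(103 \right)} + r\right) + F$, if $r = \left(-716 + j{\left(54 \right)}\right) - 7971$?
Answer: $-6922$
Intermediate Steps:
$F = -8898$ ($F = \left(-2\right) 4449 = -8898$)
$r = -8633$ ($r = \left(-716 + 54\right) - 7971 = -662 - 7971 = -8633$)
$\left(G{\left(103 \right)} + r\right) + F = \left(103^{2} - 8633\right) - 8898 = \left(10609 - 8633\right) - 8898 = 1976 - 8898 = -6922$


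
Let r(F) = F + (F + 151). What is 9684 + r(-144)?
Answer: 9547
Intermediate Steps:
r(F) = 151 + 2*F (r(F) = F + (151 + F) = 151 + 2*F)
9684 + r(-144) = 9684 + (151 + 2*(-144)) = 9684 + (151 - 288) = 9684 - 137 = 9547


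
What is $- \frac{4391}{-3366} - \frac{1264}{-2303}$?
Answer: $\frac{14367097}{7751898} \approx 1.8534$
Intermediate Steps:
$- \frac{4391}{-3366} - \frac{1264}{-2303} = \left(-4391\right) \left(- \frac{1}{3366}\right) - - \frac{1264}{2303} = \frac{4391}{3366} + \frac{1264}{2303} = \frac{14367097}{7751898}$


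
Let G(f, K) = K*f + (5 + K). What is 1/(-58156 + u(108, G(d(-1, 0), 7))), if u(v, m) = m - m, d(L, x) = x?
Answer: -1/58156 ≈ -1.7195e-5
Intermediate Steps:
G(f, K) = 5 + K + K*f
u(v, m) = 0
1/(-58156 + u(108, G(d(-1, 0), 7))) = 1/(-58156 + 0) = 1/(-58156) = -1/58156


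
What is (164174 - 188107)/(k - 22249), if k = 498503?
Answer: -23933/476254 ≈ -0.050253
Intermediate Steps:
(164174 - 188107)/(k - 22249) = (164174 - 188107)/(498503 - 22249) = -23933/476254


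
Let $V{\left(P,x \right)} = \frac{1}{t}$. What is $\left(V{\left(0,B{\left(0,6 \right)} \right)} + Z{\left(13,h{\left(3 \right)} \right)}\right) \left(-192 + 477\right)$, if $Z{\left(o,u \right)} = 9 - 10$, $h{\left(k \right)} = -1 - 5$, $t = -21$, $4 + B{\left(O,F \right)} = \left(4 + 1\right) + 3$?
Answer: $- \frac{2090}{7} \approx -298.57$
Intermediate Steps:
$B{\left(O,F \right)} = 4$ ($B{\left(O,F \right)} = -4 + \left(\left(4 + 1\right) + 3\right) = -4 + \left(5 + 3\right) = -4 + 8 = 4$)
$h{\left(k \right)} = -6$ ($h{\left(k \right)} = -1 - 5 = -6$)
$V{\left(P,x \right)} = - \frac{1}{21}$ ($V{\left(P,x \right)} = \frac{1}{-21} = - \frac{1}{21}$)
$Z{\left(o,u \right)} = -1$
$\left(V{\left(0,B{\left(0,6 \right)} \right)} + Z{\left(13,h{\left(3 \right)} \right)}\right) \left(-192 + 477\right) = \left(- \frac{1}{21} - 1\right) \left(-192 + 477\right) = \left(- \frac{22}{21}\right) 285 = - \frac{2090}{7}$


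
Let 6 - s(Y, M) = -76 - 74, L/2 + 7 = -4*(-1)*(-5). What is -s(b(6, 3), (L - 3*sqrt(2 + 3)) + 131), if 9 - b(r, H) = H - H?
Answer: -156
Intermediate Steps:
b(r, H) = 9 (b(r, H) = 9 - (H - H) = 9 - 1*0 = 9 + 0 = 9)
L = -54 (L = -14 + 2*(-4*(-1)*(-5)) = -14 + 2*(4*(-5)) = -14 + 2*(-20) = -14 - 40 = -54)
s(Y, M) = 156 (s(Y, M) = 6 - (-76 - 74) = 6 - 1*(-150) = 6 + 150 = 156)
-s(b(6, 3), (L - 3*sqrt(2 + 3)) + 131) = -1*156 = -156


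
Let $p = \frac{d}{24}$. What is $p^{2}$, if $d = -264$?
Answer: $121$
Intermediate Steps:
$p = -11$ ($p = - \frac{264}{24} = \left(-264\right) \frac{1}{24} = -11$)
$p^{2} = \left(-11\right)^{2} = 121$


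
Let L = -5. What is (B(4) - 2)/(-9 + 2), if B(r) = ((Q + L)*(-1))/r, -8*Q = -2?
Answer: 13/112 ≈ 0.11607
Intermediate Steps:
Q = ¼ (Q = -⅛*(-2) = ¼ ≈ 0.25000)
B(r) = 19/(4*r) (B(r) = ((¼ - 5)*(-1))/r = (-19/4*(-1))/r = 19/(4*r))
(B(4) - 2)/(-9 + 2) = ((19/4)/4 - 2)/(-9 + 2) = ((19/4)*(¼) - 2)/(-7) = (19/16 - 2)*(-⅐) = -13/16*(-⅐) = 13/112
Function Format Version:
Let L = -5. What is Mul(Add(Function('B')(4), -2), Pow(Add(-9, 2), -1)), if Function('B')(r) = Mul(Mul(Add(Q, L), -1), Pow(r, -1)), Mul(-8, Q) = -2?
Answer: Rational(13, 112) ≈ 0.11607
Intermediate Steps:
Q = Rational(1, 4) (Q = Mul(Rational(-1, 8), -2) = Rational(1, 4) ≈ 0.25000)
Function('B')(r) = Mul(Rational(19, 4), Pow(r, -1)) (Function('B')(r) = Mul(Mul(Add(Rational(1, 4), -5), -1), Pow(r, -1)) = Mul(Mul(Rational(-19, 4), -1), Pow(r, -1)) = Mul(Rational(19, 4), Pow(r, -1)))
Mul(Add(Function('B')(4), -2), Pow(Add(-9, 2), -1)) = Mul(Add(Mul(Rational(19, 4), Pow(4, -1)), -2), Pow(Add(-9, 2), -1)) = Mul(Add(Mul(Rational(19, 4), Rational(1, 4)), -2), Pow(-7, -1)) = Mul(Add(Rational(19, 16), -2), Rational(-1, 7)) = Mul(Rational(-13, 16), Rational(-1, 7)) = Rational(13, 112)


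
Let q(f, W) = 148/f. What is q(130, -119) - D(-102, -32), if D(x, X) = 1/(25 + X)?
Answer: 583/455 ≈ 1.2813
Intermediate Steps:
q(130, -119) - D(-102, -32) = 148/130 - 1/(25 - 32) = 148*(1/130) - 1/(-7) = 74/65 - 1*(-1/7) = 74/65 + 1/7 = 583/455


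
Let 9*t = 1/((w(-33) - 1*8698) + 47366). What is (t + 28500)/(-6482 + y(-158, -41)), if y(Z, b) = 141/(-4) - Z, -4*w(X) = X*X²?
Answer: -195564834016/43636690197 ≈ -4.4817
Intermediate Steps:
w(X) = -X³/4 (w(X) = -X*X²/4 = -X³/4)
y(Z, b) = -141/4 - Z (y(Z, b) = 141*(-¼) - Z = -141/4 - Z)
t = 4/1715481 (t = 1/(9*((-¼*(-33)³ - 1*8698) + 47366)) = 1/(9*((-¼*(-35937) - 8698) + 47366)) = 1/(9*((35937/4 - 8698) + 47366)) = 1/(9*(1145/4 + 47366)) = 1/(9*(190609/4)) = (⅑)*(4/190609) = 4/1715481 ≈ 2.3317e-6)
(t + 28500)/(-6482 + y(-158, -41)) = (4/1715481 + 28500)/(-6482 + (-141/4 - 1*(-158))) = 48891208504/(1715481*(-6482 + (-141/4 + 158))) = 48891208504/(1715481*(-6482 + 491/4)) = 48891208504/(1715481*(-25437/4)) = (48891208504/1715481)*(-4/25437) = -195564834016/43636690197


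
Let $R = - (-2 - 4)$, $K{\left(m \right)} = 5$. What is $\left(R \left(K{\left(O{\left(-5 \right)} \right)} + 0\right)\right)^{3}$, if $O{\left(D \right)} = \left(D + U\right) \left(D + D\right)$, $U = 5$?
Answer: $27000$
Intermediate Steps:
$O{\left(D \right)} = 2 D \left(5 + D\right)$ ($O{\left(D \right)} = \left(D + 5\right) \left(D + D\right) = \left(5 + D\right) 2 D = 2 D \left(5 + D\right)$)
$R = 6$ ($R = \left(-1\right) \left(-6\right) = 6$)
$\left(R \left(K{\left(O{\left(-5 \right)} \right)} + 0\right)\right)^{3} = \left(6 \left(5 + 0\right)\right)^{3} = \left(6 \cdot 5\right)^{3} = 30^{3} = 27000$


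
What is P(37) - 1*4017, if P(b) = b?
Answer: -3980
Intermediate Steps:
P(37) - 1*4017 = 37 - 1*4017 = 37 - 4017 = -3980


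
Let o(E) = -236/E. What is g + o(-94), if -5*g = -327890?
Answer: 3082284/47 ≈ 65581.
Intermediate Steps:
g = 65578 (g = -1/5*(-327890) = 65578)
g + o(-94) = 65578 - 236/(-94) = 65578 - 236*(-1/94) = 65578 + 118/47 = 3082284/47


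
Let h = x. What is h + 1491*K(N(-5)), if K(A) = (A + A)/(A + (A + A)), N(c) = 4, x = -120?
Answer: 874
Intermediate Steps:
h = -120
K(A) = 2/3 (K(A) = (2*A)/(A + 2*A) = (2*A)/((3*A)) = (2*A)*(1/(3*A)) = 2/3)
h + 1491*K(N(-5)) = -120 + 1491*(2/3) = -120 + 994 = 874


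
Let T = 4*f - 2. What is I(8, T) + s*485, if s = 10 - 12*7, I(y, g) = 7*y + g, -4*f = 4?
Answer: -35840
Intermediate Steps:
f = -1 (f = -¼*4 = -1)
T = -6 (T = 4*(-1) - 2 = -4 - 2 = -6)
I(y, g) = g + 7*y
s = -74 (s = 10 - 84 = -74)
I(8, T) + s*485 = (-6 + 7*8) - 74*485 = (-6 + 56) - 35890 = 50 - 35890 = -35840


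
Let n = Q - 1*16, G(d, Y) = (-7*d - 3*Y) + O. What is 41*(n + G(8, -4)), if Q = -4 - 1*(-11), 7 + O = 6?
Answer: -2214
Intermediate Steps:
O = -1 (O = -7 + 6 = -1)
Q = 7 (Q = -4 + 11 = 7)
G(d, Y) = -1 - 7*d - 3*Y (G(d, Y) = (-7*d - 3*Y) - 1 = -1 - 7*d - 3*Y)
n = -9 (n = 7 - 1*16 = 7 - 16 = -9)
41*(n + G(8, -4)) = 41*(-9 + (-1 - 7*8 - 3*(-4))) = 41*(-9 + (-1 - 56 + 12)) = 41*(-9 - 45) = 41*(-54) = -2214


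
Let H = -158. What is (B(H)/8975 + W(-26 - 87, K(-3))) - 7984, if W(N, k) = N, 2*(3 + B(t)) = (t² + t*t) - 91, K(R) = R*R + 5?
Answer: -145291319/17950 ≈ -8094.2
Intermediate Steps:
K(R) = 5 + R² (K(R) = R² + 5 = 5 + R²)
B(t) = -97/2 + t² (B(t) = -3 + ((t² + t*t) - 91)/2 = -3 + ((t² + t²) - 91)/2 = -3 + (2*t² - 91)/2 = -3 + (-91 + 2*t²)/2 = -3 + (-91/2 + t²) = -97/2 + t²)
(B(H)/8975 + W(-26 - 87, K(-3))) - 7984 = ((-97/2 + (-158)²)/8975 + (-26 - 87)) - 7984 = ((-97/2 + 24964)*(1/8975) - 113) - 7984 = ((49831/2)*(1/8975) - 113) - 7984 = (49831/17950 - 113) - 7984 = -1978519/17950 - 7984 = -145291319/17950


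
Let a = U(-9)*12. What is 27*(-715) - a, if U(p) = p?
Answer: -19197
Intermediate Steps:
a = -108 (a = -9*12 = -108)
27*(-715) - a = 27*(-715) - 1*(-108) = -19305 + 108 = -19197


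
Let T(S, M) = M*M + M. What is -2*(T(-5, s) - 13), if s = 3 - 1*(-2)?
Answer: -34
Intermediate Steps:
s = 5 (s = 3 + 2 = 5)
T(S, M) = M + M² (T(S, M) = M² + M = M + M²)
-2*(T(-5, s) - 13) = -2*(5*(1 + 5) - 13) = -2*(5*6 - 13) = -2*(30 - 13) = -2*17 = -34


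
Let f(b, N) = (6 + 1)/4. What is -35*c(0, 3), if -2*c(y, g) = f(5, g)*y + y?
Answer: 0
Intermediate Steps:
f(b, N) = 7/4 (f(b, N) = 7*(¼) = 7/4)
c(y, g) = -11*y/8 (c(y, g) = -(7*y/4 + y)/2 = -11*y/8)
-35*c(0, 3) = -(-385)*0/8 = -35*0 = 0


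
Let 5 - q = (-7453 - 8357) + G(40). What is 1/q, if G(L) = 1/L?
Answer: 40/632599 ≈ 6.3231e-5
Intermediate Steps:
q = 632599/40 (q = 5 - ((-7453 - 8357) + 1/40) = 5 - (-15810 + 1/40) = 5 - 1*(-632399/40) = 5 + 632399/40 = 632599/40 ≈ 15815.)
1/q = 1/(632599/40) = 40/632599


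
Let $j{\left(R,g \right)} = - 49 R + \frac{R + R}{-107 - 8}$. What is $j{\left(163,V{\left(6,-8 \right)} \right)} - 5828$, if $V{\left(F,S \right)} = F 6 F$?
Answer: $- \frac{1589051}{115} \approx -13818.0$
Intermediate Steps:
$V{\left(F,S \right)} = 6 F^{2}$
$j{\left(R,g \right)} = - \frac{5637 R}{115}$ ($j{\left(R,g \right)} = - 49 R + \frac{2 R}{-115} = - 49 R + 2 R \left(- \frac{1}{115}\right) = - 49 R - \frac{2 R}{115} = - \frac{5637 R}{115}$)
$j{\left(163,V{\left(6,-8 \right)} \right)} - 5828 = \left(- \frac{5637}{115}\right) 163 - 5828 = - \frac{918831}{115} - 5828 = - \frac{1589051}{115}$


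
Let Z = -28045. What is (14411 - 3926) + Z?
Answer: -17560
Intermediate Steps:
(14411 - 3926) + Z = (14411 - 3926) - 28045 = 10485 - 28045 = -17560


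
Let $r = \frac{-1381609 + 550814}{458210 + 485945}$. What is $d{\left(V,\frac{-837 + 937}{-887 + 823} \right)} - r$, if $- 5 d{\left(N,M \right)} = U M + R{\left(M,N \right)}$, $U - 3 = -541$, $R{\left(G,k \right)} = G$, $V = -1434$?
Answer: $- \frac{504352691}{3021296} \approx -166.93$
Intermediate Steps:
$U = -538$ ($U = 3 - 541 = -538$)
$d{\left(N,M \right)} = \frac{537 M}{5}$ ($d{\left(N,M \right)} = - \frac{- 538 M + M}{5} = - \frac{\left(-537\right) M}{5} = \frac{537 M}{5}$)
$r = - \frac{166159}{188831}$ ($r = - \frac{830795}{944155} = \left(-830795\right) \frac{1}{944155} = - \frac{166159}{188831} \approx -0.87994$)
$d{\left(V,\frac{-837 + 937}{-887 + 823} \right)} - r = \frac{537 \frac{-837 + 937}{-887 + 823}}{5} - - \frac{166159}{188831} = \frac{537 \frac{100}{-64}}{5} + \frac{166159}{188831} = \frac{537 \cdot 100 \left(- \frac{1}{64}\right)}{5} + \frac{166159}{188831} = \frac{537}{5} \left(- \frac{25}{16}\right) + \frac{166159}{188831} = - \frac{2685}{16} + \frac{166159}{188831} = - \frac{504352691}{3021296}$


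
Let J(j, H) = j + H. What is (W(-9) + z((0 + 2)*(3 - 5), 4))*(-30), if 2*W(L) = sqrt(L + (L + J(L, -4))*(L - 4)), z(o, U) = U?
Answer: -120 - 15*sqrt(277) ≈ -369.65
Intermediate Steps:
J(j, H) = H + j
W(L) = sqrt(L + (-4 + L)*(-4 + 2*L))/2 (W(L) = sqrt(L + (L + (-4 + L))*(L - 4))/2 = sqrt(L + (-4 + 2*L)*(-4 + L))/2 = sqrt(L + (-4 + L)*(-4 + 2*L))/2)
(W(-9) + z((0 + 2)*(3 - 5), 4))*(-30) = (sqrt(16 - 11*(-9) + 2*(-9)**2)/2 + 4)*(-30) = (sqrt(16 + 99 + 2*81)/2 + 4)*(-30) = (sqrt(16 + 99 + 162)/2 + 4)*(-30) = (sqrt(277)/2 + 4)*(-30) = (4 + sqrt(277)/2)*(-30) = -120 - 15*sqrt(277)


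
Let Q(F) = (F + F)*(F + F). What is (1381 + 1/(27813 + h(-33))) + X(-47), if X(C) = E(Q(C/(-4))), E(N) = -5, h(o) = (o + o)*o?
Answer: 41267617/29991 ≈ 1376.0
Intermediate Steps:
h(o) = 2*o² (h(o) = (2*o)*o = 2*o²)
Q(F) = 4*F² (Q(F) = (2*F)*(2*F) = 4*F²)
X(C) = -5
(1381 + 1/(27813 + h(-33))) + X(-47) = (1381 + 1/(27813 + 2*(-33)²)) - 5 = (1381 + 1/(27813 + 2*1089)) - 5 = (1381 + 1/(27813 + 2178)) - 5 = (1381 + 1/29991) - 5 = 41417572/29991 - 5 = 41267617/29991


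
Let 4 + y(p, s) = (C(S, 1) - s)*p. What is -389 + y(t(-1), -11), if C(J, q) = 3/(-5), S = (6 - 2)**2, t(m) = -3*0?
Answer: -393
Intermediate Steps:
t(m) = 0
S = 16 (S = 4**2 = 16)
C(J, q) = -3/5 (C(J, q) = 3*(-1/5) = -3/5)
y(p, s) = -4 + p*(-3/5 - s) (y(p, s) = -4 + (-3/5 - s)*p = -4 + p*(-3/5 - s))
-389 + y(t(-1), -11) = -389 + (-4 - 3/5*0 - 1*0*(-11)) = -389 + (-4 + 0 + 0) = -389 - 4 = -393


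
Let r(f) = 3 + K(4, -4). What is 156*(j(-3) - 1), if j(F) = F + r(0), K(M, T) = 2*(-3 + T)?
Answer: -2340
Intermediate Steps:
K(M, T) = -6 + 2*T
r(f) = -11 (r(f) = 3 + (-6 + 2*(-4)) = 3 + (-6 - 8) = 3 - 14 = -11)
j(F) = -11 + F (j(F) = F - 11 = -11 + F)
156*(j(-3) - 1) = 156*((-11 - 3) - 1) = 156*(-14 - 1) = 156*(-15) = -2340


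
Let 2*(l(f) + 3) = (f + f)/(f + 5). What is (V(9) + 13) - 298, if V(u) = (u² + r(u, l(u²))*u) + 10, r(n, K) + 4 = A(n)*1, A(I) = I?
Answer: -149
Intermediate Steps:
l(f) = -3 + f/(5 + f) (l(f) = -3 + ((f + f)/(f + 5))/2 = -3 + ((2*f)/(5 + f))/2 = -3 + (2*f/(5 + f))/2 = -3 + f/(5 + f))
r(n, K) = -4 + n (r(n, K) = -4 + n*1 = -4 + n)
V(u) = 10 + u² + u*(-4 + u) (V(u) = (u² + (-4 + u)*u) + 10 = (u² + u*(-4 + u)) + 10 = 10 + u² + u*(-4 + u))
(V(9) + 13) - 298 = ((10 + 9² + 9*(-4 + 9)) + 13) - 298 = ((10 + 81 + 9*5) + 13) - 298 = ((10 + 81 + 45) + 13) - 298 = (136 + 13) - 298 = 149 - 298 = -149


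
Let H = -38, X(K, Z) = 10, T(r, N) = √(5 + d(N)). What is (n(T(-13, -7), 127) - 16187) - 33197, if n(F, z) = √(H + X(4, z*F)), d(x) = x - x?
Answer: -49384 + 2*I*√7 ≈ -49384.0 + 5.2915*I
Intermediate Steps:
d(x) = 0
T(r, N) = √5 (T(r, N) = √(5 + 0) = √5)
n(F, z) = 2*I*√7 (n(F, z) = √(-38 + 10) = √(-28) = 2*I*√7)
(n(T(-13, -7), 127) - 16187) - 33197 = (2*I*√7 - 16187) - 33197 = (-16187 + 2*I*√7) - 33197 = -49384 + 2*I*√7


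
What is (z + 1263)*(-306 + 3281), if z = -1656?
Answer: -1169175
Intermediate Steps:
(z + 1263)*(-306 + 3281) = (-1656 + 1263)*(-306 + 3281) = -393*2975 = -1169175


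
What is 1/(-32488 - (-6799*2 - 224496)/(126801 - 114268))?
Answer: -12533/406934010 ≈ -3.0799e-5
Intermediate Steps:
1/(-32488 - (-6799*2 - 224496)/(126801 - 114268)) = 1/(-32488 - (-13598 - 224496)/12533) = 1/(-32488 - (-238094)/12533) = 1/(-32488 - 1*(-238094/12533)) = 1/(-32488 + 238094/12533) = 1/(-406934010/12533) = -12533/406934010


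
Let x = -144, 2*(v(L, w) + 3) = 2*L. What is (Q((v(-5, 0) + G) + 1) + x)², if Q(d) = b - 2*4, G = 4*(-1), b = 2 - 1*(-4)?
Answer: 21316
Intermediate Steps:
b = 6 (b = 2 + 4 = 6)
G = -4
v(L, w) = -3 + L (v(L, w) = -3 + (2*L)/2 = -3 + L)
Q(d) = -2 (Q(d) = 6 - 2*4 = 6 - 8 = -2)
(Q((v(-5, 0) + G) + 1) + x)² = (-2 - 144)² = (-146)² = 21316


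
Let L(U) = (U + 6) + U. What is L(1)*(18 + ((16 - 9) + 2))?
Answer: 216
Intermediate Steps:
L(U) = 6 + 2*U (L(U) = (6 + U) + U = 6 + 2*U)
L(1)*(18 + ((16 - 9) + 2)) = (6 + 2*1)*(18 + ((16 - 9) + 2)) = (6 + 2)*(18 + (7 + 2)) = 8*(18 + 9) = 8*27 = 216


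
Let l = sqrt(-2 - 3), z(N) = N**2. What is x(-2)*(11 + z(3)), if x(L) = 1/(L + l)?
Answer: -40/9 - 20*I*sqrt(5)/9 ≈ -4.4444 - 4.969*I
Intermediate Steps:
l = I*sqrt(5) (l = sqrt(-5) = I*sqrt(5) ≈ 2.2361*I)
x(L) = 1/(L + I*sqrt(5))
x(-2)*(11 + z(3)) = (11 + 3**2)/(-2 + I*sqrt(5)) = (11 + 9)/(-2 + I*sqrt(5)) = 20/(-2 + I*sqrt(5))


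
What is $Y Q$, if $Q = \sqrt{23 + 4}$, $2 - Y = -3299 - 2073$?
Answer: $16122 \sqrt{3} \approx 27924.0$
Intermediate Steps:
$Y = 5374$ ($Y = 2 - \left(-3299 - 2073\right) = 2 - -5372 = 2 + 5372 = 5374$)
$Q = 3 \sqrt{3}$ ($Q = \sqrt{27} = 3 \sqrt{3} \approx 5.1962$)
$Y Q = 5374 \cdot 3 \sqrt{3} = 16122 \sqrt{3}$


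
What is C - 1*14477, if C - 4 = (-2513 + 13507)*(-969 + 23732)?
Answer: 250241949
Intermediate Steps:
C = 250256426 (C = 4 + (-2513 + 13507)*(-969 + 23732) = 4 + 10994*22763 = 4 + 250256422 = 250256426)
C - 1*14477 = 250256426 - 1*14477 = 250256426 - 14477 = 250241949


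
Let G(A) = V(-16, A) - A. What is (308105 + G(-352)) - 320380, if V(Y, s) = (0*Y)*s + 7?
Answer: -11916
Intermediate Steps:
V(Y, s) = 7 (V(Y, s) = 0*s + 7 = 0 + 7 = 7)
G(A) = 7 - A
(308105 + G(-352)) - 320380 = (308105 + (7 - 1*(-352))) - 320380 = (308105 + (7 + 352)) - 320380 = (308105 + 359) - 320380 = 308464 - 320380 = -11916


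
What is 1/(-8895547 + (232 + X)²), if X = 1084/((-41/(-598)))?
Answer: 1681/417673755029 ≈ 4.0247e-9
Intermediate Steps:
X = 648232/41 (X = 1084/((-41*(-1/598))) = 1084/(41/598) = 1084*(598/41) = 648232/41 ≈ 15811.)
1/(-8895547 + (232 + X)²) = 1/(-8895547 + (232 + 648232/41)²) = 1/(-8895547 + (657744/41)²) = 1/(-8895547 + 432627169536/1681) = 1/(417673755029/1681) = 1681/417673755029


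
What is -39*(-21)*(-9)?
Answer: -7371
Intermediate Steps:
-39*(-21)*(-9) = 819*(-9) = -7371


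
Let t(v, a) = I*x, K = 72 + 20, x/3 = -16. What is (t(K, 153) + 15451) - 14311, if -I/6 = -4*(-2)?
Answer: 3444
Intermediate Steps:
x = -48 (x = 3*(-16) = -48)
K = 92
I = -48 (I = -(-24)*(-2) = -6*8 = -48)
t(v, a) = 2304 (t(v, a) = -48*(-48) = 2304)
(t(K, 153) + 15451) - 14311 = (2304 + 15451) - 14311 = 17755 - 14311 = 3444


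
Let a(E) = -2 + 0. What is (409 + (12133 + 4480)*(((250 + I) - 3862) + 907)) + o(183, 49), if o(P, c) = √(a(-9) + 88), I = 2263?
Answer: -7342537 + √86 ≈ -7.3425e+6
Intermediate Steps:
a(E) = -2
o(P, c) = √86 (o(P, c) = √(-2 + 88) = √86)
(409 + (12133 + 4480)*(((250 + I) - 3862) + 907)) + o(183, 49) = (409 + (12133 + 4480)*(((250 + 2263) - 3862) + 907)) + √86 = (409 + 16613*((2513 - 3862) + 907)) + √86 = (409 + 16613*(-1349 + 907)) + √86 = (409 + 16613*(-442)) + √86 = (409 - 7342946) + √86 = -7342537 + √86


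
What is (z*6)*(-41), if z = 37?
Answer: -9102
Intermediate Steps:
(z*6)*(-41) = (37*6)*(-41) = 222*(-41) = -9102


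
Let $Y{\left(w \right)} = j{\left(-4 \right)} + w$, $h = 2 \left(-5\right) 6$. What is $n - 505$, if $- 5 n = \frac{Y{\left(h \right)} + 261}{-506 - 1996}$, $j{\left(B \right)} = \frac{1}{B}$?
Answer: $- \frac{25269397}{50040} \approx -504.98$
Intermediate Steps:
$h = -60$ ($h = \left(-10\right) 6 = -60$)
$Y{\left(w \right)} = - \frac{1}{4} + w$ ($Y{\left(w \right)} = \frac{1}{-4} + w = - \frac{1}{4} + w$)
$n = \frac{803}{50040}$ ($n = - \frac{\left(\left(- \frac{1}{4} - 60\right) + 261\right) \frac{1}{-506 - 1996}}{5} = - \frac{\left(- \frac{241}{4} + 261\right) \frac{1}{-2502}}{5} = - \frac{\frac{803}{4} \left(- \frac{1}{2502}\right)}{5} = \left(- \frac{1}{5}\right) \left(- \frac{803}{10008}\right) = \frac{803}{50040} \approx 0.016047$)
$n - 505 = \frac{803}{50040} - 505 = - \frac{25269397}{50040}$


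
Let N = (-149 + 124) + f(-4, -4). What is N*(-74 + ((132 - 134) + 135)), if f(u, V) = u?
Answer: -1711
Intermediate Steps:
N = -29 (N = (-149 + 124) - 4 = -25 - 4 = -29)
N*(-74 + ((132 - 134) + 135)) = -29*(-74 + ((132 - 134) + 135)) = -29*(-74 + (-2 + 135)) = -29*(-74 + 133) = -29*59 = -1711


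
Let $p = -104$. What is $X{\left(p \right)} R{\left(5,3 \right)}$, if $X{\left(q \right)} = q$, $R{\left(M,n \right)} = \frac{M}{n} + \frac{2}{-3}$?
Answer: $-104$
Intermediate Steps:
$R{\left(M,n \right)} = - \frac{2}{3} + \frac{M}{n}$ ($R{\left(M,n \right)} = \frac{M}{n} + 2 \left(- \frac{1}{3}\right) = \frac{M}{n} - \frac{2}{3} = - \frac{2}{3} + \frac{M}{n}$)
$X{\left(p \right)} R{\left(5,3 \right)} = - 104 \left(- \frac{2}{3} + \frac{5}{3}\right) = \left(-104\right) 1 = -104$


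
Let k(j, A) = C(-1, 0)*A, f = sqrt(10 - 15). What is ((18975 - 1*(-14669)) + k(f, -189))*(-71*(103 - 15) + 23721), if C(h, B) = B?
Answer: 587861612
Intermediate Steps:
f = I*sqrt(5) (f = sqrt(-5) = I*sqrt(5) ≈ 2.2361*I)
k(j, A) = 0 (k(j, A) = 0*A = 0)
((18975 - 1*(-14669)) + k(f, -189))*(-71*(103 - 15) + 23721) = ((18975 - 1*(-14669)) + 0)*(-71*(103 - 15) + 23721) = ((18975 + 14669) + 0)*(-71*88 + 23721) = (33644 + 0)*(-6248 + 23721) = 33644*17473 = 587861612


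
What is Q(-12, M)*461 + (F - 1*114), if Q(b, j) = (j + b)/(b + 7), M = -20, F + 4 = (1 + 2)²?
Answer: 14207/5 ≈ 2841.4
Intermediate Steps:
F = 5 (F = -4 + (1 + 2)² = -4 + 3² = -4 + 9 = 5)
Q(b, j) = (b + j)/(7 + b)
Q(-12, M)*461 + (F - 1*114) = ((-12 - 20)/(7 - 12))*461 + (5 - 1*114) = (-32/(-5))*461 + (5 - 114) = -⅕*(-32)*461 - 109 = (32/5)*461 - 109 = 14752/5 - 109 = 14207/5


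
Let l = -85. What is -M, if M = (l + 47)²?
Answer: -1444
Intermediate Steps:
M = 1444 (M = (-85 + 47)² = (-38)² = 1444)
-M = -1*1444 = -1444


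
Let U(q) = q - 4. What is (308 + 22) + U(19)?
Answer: 345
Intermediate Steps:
U(q) = -4 + q
(308 + 22) + U(19) = (308 + 22) + (-4 + 19) = 330 + 15 = 345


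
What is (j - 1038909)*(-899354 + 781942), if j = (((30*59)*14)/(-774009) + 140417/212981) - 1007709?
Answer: 13204281059257534339196/54949736943 ≈ 2.4030e+11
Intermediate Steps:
j = -55373309996309396/54949736943 (j = ((1770*14)*(-1/774009) + 140417*(1/212981)) - 1007709 = (24780*(-1/774009) + 140417/212981) - 1007709 = (-8260/258003 + 140417/212981) - 1007709 = 34468784191/54949736943 - 1007709 = -55373309996309396/54949736943 ≈ -1.0077e+6)
(j - 1038909)*(-899354 + 781942) = (-55373309996309396/54949736943 - 1038909)*(-899354 + 781942) = -112461086254024583/54949736943*(-117412) = 13204281059257534339196/54949736943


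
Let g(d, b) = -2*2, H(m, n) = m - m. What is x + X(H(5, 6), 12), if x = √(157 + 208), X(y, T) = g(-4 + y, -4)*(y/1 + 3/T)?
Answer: -1 + √365 ≈ 18.105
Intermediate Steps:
H(m, n) = 0
g(d, b) = -4
X(y, T) = -12/T - 4*y (X(y, T) = -4*(y/1 + 3/T) = -4*(y*1 + 3/T) = -4*(y + 3/T) = -12/T - 4*y)
x = √365 ≈ 19.105
x + X(H(5, 6), 12) = √365 + (-12/12 - 4*0) = √365 + (-12*1/12 + 0) = √365 + (-1 + 0) = √365 - 1 = -1 + √365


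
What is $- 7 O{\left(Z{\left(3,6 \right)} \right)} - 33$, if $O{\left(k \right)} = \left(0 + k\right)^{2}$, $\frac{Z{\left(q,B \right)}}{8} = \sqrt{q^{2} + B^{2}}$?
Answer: $-20193$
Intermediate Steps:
$Z{\left(q,B \right)} = 8 \sqrt{B^{2} + q^{2}}$ ($Z{\left(q,B \right)} = 8 \sqrt{q^{2} + B^{2}} = 8 \sqrt{B^{2} + q^{2}}$)
$O{\left(k \right)} = k^{2}$
$- 7 O{\left(Z{\left(3,6 \right)} \right)} - 33 = - 7 \left(8 \sqrt{6^{2} + 3^{2}}\right)^{2} - 33 = - 7 \left(8 \sqrt{36 + 9}\right)^{2} - 33 = - 7 \left(8 \sqrt{45}\right)^{2} - 33 = - 7 \left(8 \cdot 3 \sqrt{5}\right)^{2} - 33 = - 7 \left(24 \sqrt{5}\right)^{2} - 33 = \left(-7\right) 2880 - 33 = -20160 - 33 = -20193$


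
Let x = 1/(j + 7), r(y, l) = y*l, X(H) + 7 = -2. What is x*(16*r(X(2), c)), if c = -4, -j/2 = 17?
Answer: -64/3 ≈ -21.333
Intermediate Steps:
j = -34 (j = -2*17 = -34)
X(H) = -9 (X(H) = -7 - 2 = -9)
r(y, l) = l*y
x = -1/27 (x = 1/(-34 + 7) = 1/(-27) = -1/27 ≈ -0.037037)
x*(16*r(X(2), c)) = -16*(-4*(-9))/27 = -16*36/27 = -1/27*576 = -64/3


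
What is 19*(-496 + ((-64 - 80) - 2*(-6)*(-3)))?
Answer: -12844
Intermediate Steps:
19*(-496 + ((-64 - 80) - 2*(-6)*(-3))) = 19*(-496 + (-144 - (-12)*(-3))) = 19*(-496 + (-144 - 1*36)) = 19*(-496 + (-144 - 36)) = 19*(-496 - 180) = 19*(-676) = -12844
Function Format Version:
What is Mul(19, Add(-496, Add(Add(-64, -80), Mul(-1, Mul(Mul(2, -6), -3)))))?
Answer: -12844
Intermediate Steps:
Mul(19, Add(-496, Add(Add(-64, -80), Mul(-1, Mul(Mul(2, -6), -3))))) = Mul(19, Add(-496, Add(-144, Mul(-1, Mul(-12, -3))))) = Mul(19, Add(-496, Add(-144, Mul(-1, 36)))) = Mul(19, Add(-496, Add(-144, -36))) = Mul(19, Add(-496, -180)) = Mul(19, -676) = -12844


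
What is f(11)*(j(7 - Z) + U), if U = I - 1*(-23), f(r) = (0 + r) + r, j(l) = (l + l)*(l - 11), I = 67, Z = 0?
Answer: 748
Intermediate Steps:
j(l) = 2*l*(-11 + l) (j(l) = (2*l)*(-11 + l) = 2*l*(-11 + l))
f(r) = 2*r (f(r) = r + r = 2*r)
U = 90 (U = 67 - 1*(-23) = 67 + 23 = 90)
f(11)*(j(7 - Z) + U) = (2*11)*(2*(7 - 1*0)*(-11 + (7 - 1*0)) + 90) = 22*(2*(7 + 0)*(-11 + (7 + 0)) + 90) = 22*(2*7*(-11 + 7) + 90) = 22*(2*7*(-4) + 90) = 22*(-56 + 90) = 22*34 = 748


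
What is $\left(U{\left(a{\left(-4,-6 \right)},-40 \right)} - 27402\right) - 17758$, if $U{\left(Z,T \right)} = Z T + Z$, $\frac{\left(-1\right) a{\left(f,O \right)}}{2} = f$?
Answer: $-45472$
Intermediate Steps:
$a{\left(f,O \right)} = - 2 f$
$U{\left(Z,T \right)} = Z + T Z$ ($U{\left(Z,T \right)} = T Z + Z = Z + T Z$)
$\left(U{\left(a{\left(-4,-6 \right)},-40 \right)} - 27402\right) - 17758 = \left(\left(-2\right) \left(-4\right) \left(1 - 40\right) - 27402\right) - 17758 = \left(8 \left(-39\right) - 27402\right) - 17758 = \left(-312 - 27402\right) - 17758 = -27714 - 17758 = -45472$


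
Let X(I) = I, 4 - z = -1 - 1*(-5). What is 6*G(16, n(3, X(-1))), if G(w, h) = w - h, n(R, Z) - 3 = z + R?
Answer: 60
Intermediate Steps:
z = 0 (z = 4 - (-1 - 1*(-5)) = 4 - (-1 + 5) = 4 - 1*4 = 4 - 4 = 0)
n(R, Z) = 3 + R (n(R, Z) = 3 + (0 + R) = 3 + R)
6*G(16, n(3, X(-1))) = 6*(16 - (3 + 3)) = 6*(16 - 1*6) = 6*(16 - 6) = 6*10 = 60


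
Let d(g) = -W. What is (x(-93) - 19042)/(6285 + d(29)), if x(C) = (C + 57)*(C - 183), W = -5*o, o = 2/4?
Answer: -18212/12575 ≈ -1.4483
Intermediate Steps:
o = ½ (o = 2*(¼) = ½ ≈ 0.50000)
W = -5/2 (W = -5*½ = -5/2 ≈ -2.5000)
x(C) = (-183 + C)*(57 + C) (x(C) = (57 + C)*(-183 + C) = (-183 + C)*(57 + C))
d(g) = 5/2 (d(g) = -1*(-5/2) = 5/2)
(x(-93) - 19042)/(6285 + d(29)) = ((-10431 + (-93)² - 126*(-93)) - 19042)/(6285 + 5/2) = ((-10431 + 8649 + 11718) - 19042)/(12575/2) = (9936 - 19042)*(2/12575) = -9106*2/12575 = -18212/12575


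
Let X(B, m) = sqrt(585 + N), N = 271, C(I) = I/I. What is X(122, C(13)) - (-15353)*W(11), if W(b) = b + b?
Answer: 337766 + 2*sqrt(214) ≈ 3.3780e+5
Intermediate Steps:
W(b) = 2*b
C(I) = 1
X(B, m) = 2*sqrt(214) (X(B, m) = sqrt(585 + 271) = sqrt(856) = 2*sqrt(214))
X(122, C(13)) - (-15353)*W(11) = 2*sqrt(214) - (-15353)*2*11 = 2*sqrt(214) - (-15353)*22 = 2*sqrt(214) - 1*(-337766) = 2*sqrt(214) + 337766 = 337766 + 2*sqrt(214)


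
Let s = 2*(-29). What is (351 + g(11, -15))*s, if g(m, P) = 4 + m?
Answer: -21228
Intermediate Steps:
s = -58
(351 + g(11, -15))*s = (351 + (4 + 11))*(-58) = (351 + 15)*(-58) = 366*(-58) = -21228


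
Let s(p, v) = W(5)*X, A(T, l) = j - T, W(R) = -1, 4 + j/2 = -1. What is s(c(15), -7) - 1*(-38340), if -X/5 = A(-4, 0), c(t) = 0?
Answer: 38310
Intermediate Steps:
j = -10 (j = -8 + 2*(-1) = -8 - 2 = -10)
A(T, l) = -10 - T
X = 30 (X = -5*(-10 - 1*(-4)) = -5*(-10 + 4) = -5*(-6) = 30)
s(p, v) = -30 (s(p, v) = -1*30 = -30)
s(c(15), -7) - 1*(-38340) = -30 - 1*(-38340) = -30 + 38340 = 38310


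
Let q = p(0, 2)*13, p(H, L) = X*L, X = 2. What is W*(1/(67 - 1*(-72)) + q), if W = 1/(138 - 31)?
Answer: 7229/14873 ≈ 0.48605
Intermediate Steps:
W = 1/107 ≈ 0.0093458
p(H, L) = 2*L
q = 52 (q = (2*2)*13 = 4*13 = 52)
W*(1/(67 - 1*(-72)) + q) = (1/(67 - 1*(-72)) + 52)/107 = (1/(67 + 72) + 52)/107 = (1/139 + 52)/107 = (1/107)*(7229/139) = 7229/14873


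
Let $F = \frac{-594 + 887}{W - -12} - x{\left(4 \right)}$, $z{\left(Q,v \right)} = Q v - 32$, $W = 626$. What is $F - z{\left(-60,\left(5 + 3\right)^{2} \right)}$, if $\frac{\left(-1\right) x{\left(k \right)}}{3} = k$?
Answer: $\frac{2478285}{638} \approx 3884.5$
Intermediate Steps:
$z{\left(Q,v \right)} = -32 + Q v$
$x{\left(k \right)} = - 3 k$
$F = \frac{7949}{638}$ ($F = \frac{-594 + 887}{626 - -12} - \left(-3\right) 4 = \frac{293}{626 + 12} - -12 = \frac{293}{638} + 12 = \frac{7949}{638} \approx 12.459$)
$F - z{\left(-60,\left(5 + 3\right)^{2} \right)} = \frac{7949}{638} - \left(-32 - 60 \left(5 + 3\right)^{2}\right) = \frac{7949}{638} - \left(-32 - 60 \cdot 8^{2}\right) = \frac{7949}{638} - \left(-32 - 3840\right) = \frac{7949}{638} - -3872 = \frac{7949}{638} + 3872 = \frac{2478285}{638}$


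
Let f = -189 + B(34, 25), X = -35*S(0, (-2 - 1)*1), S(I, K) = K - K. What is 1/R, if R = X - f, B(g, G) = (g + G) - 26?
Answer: 1/156 ≈ 0.0064103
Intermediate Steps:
S(I, K) = 0
B(g, G) = -26 + G + g (B(g, G) = (G + g) - 26 = -26 + G + g)
X = 0 (X = -35*0 = 0)
f = -156 (f = -189 + (-26 + 25 + 34) = -189 + 33 = -156)
R = 156 (R = 0 - 1*(-156) = 0 + 156 = 156)
1/R = 1/156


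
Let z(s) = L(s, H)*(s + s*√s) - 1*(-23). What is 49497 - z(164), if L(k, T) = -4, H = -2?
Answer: 50130 + 1312*√41 ≈ 58531.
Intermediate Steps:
z(s) = 23 - 4*s - 4*s^(3/2) (z(s) = -4*(s + s*√s) - 1*(-23) = -4*(s + s^(3/2)) + 23 = (-4*s - 4*s^(3/2)) + 23 = 23 - 4*s - 4*s^(3/2))
49497 - z(164) = 49497 - (23 - 4*164 - 1312*√41) = 49497 - (23 - 656 - 1312*√41) = 49497 - (-633 - 1312*√41) = 49497 + (633 + 1312*√41) = 50130 + 1312*√41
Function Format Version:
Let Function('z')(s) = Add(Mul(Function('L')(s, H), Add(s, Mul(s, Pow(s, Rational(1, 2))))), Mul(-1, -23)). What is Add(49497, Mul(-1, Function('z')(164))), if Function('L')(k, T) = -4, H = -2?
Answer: Add(50130, Mul(1312, Pow(41, Rational(1, 2)))) ≈ 58531.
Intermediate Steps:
Function('z')(s) = Add(23, Mul(-4, s), Mul(-4, Pow(s, Rational(3, 2)))) (Function('z')(s) = Add(Mul(-4, Add(s, Mul(s, Pow(s, Rational(1, 2))))), Mul(-1, -23)) = Add(Mul(-4, Add(s, Pow(s, Rational(3, 2)))), 23) = Add(Add(Mul(-4, s), Mul(-4, Pow(s, Rational(3, 2)))), 23) = Add(23, Mul(-4, s), Mul(-4, Pow(s, Rational(3, 2)))))
Add(49497, Mul(-1, Function('z')(164))) = Add(49497, Mul(-1, Add(23, Mul(-4, 164), Mul(-4, Pow(164, Rational(3, 2)))))) = Add(49497, Mul(-1, Add(23, -656, Mul(-4, Mul(328, Pow(41, Rational(1, 2))))))) = Add(49497, Mul(-1, Add(23, -656, Mul(-1312, Pow(41, Rational(1, 2)))))) = Add(49497, Mul(-1, Add(-633, Mul(-1312, Pow(41, Rational(1, 2)))))) = Add(49497, Add(633, Mul(1312, Pow(41, Rational(1, 2))))) = Add(50130, Mul(1312, Pow(41, Rational(1, 2))))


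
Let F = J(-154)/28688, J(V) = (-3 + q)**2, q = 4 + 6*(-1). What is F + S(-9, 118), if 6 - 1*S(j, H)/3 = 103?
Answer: -8348183/28688 ≈ -291.00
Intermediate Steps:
S(j, H) = -291 (S(j, H) = 18 - 3*103 = 18 - 309 = -291)
q = -2 (q = 4 - 6 = -2)
J(V) = 25 (J(V) = (-3 - 2)**2 = (-5)**2 = 25)
F = 25/28688 ≈ 0.00087144
F + S(-9, 118) = 25/28688 - 291 = -8348183/28688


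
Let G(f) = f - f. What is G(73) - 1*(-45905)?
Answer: 45905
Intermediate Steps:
G(f) = 0
G(73) - 1*(-45905) = 0 - 1*(-45905) = 0 + 45905 = 45905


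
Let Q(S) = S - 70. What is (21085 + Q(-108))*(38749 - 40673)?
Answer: -40225068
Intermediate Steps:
Q(S) = -70 + S
(21085 + Q(-108))*(38749 - 40673) = (21085 + (-70 - 108))*(38749 - 40673) = (21085 - 178)*(-1924) = 20907*(-1924) = -40225068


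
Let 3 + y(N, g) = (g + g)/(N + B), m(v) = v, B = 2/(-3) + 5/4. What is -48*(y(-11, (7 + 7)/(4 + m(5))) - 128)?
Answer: 787792/125 ≈ 6302.3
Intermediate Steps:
B = 7/12 (B = 2*(-⅓) + 5*(¼) = -⅔ + 5/4 = 7/12 ≈ 0.58333)
y(N, g) = -3 + 2*g/(7/12 + N) (y(N, g) = -3 + (g + g)/(N + 7/12) = -3 + (2*g)/(7/12 + N) = -3 + 2*g/(7/12 + N))
-48*(y(-11, (7 + 7)/(4 + m(5))) - 128) = -48*(3*(-7 - 12*(-11) + 8*((7 + 7)/(4 + 5)))/(7 + 12*(-11)) - 128) = -48*(3*(-7 + 132 + 8*(14/9))/(7 - 132) - 128) = -48*(3*(-7 + 132 + 8*(14*(⅑)))/(-125) - 128) = -48*(3*(-1/125)*(-7 + 132 + 8*(14/9)) - 128) = -48*(3*(-1/125)*(-7 + 132 + 112/9) - 128) = -48*(3*(-1/125)*(1237/9) - 128) = -48*(-1237/375 - 128) = -48*(-49237/375) = 787792/125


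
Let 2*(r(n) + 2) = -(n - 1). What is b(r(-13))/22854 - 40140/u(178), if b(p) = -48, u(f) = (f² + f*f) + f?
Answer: -25566938/40341119 ≈ -0.63377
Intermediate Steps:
r(n) = -3/2 - n/2 (r(n) = -2 + (-(n - 1))/2 = -2 + (-(-1 + n))/2 = -2 + (1 - n)/2 = -2 + (½ - n/2) = -3/2 - n/2)
u(f) = f + 2*f² (u(f) = (f² + f²) + f = 2*f² + f = f + 2*f²)
b(r(-13))/22854 - 40140/u(178) = -48/22854 - 40140*1/(178*(1 + 2*178)) = -48*1/22854 - 40140*1/(178*(1 + 356)) = -8/3809 - 40140/(178*357) = -8/3809 - 40140/63546 = -8/3809 - 40140*1/63546 = -8/3809 - 6690/10591 = -25566938/40341119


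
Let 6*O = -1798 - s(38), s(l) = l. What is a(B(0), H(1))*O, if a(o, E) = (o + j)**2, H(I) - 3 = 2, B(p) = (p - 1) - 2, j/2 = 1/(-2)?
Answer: -4896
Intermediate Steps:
O = -306 (O = (-1798 - 1*38)/6 = (-1798 - 38)/6 = (1/6)*(-1836) = -306)
j = -1 (j = 2*(1/(-2)) = 2*(1*(-1/2)) = 2*(-1/2) = -1)
B(p) = -3 + p (B(p) = (-1 + p) - 2 = -3 + p)
H(I) = 5 (H(I) = 3 + 2 = 5)
a(o, E) = (-1 + o)**2 (a(o, E) = (o - 1)**2 = (-1 + o)**2)
a(B(0), H(1))*O = (-1 + (-3 + 0))**2*(-306) = (-1 - 3)**2*(-306) = (-4)**2*(-306) = 16*(-306) = -4896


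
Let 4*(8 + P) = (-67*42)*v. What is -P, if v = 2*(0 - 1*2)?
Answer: -2806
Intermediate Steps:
v = -4 (v = 2*(0 - 2) = 2*(-2) = -4)
P = 2806 (P = -8 + (-67*42*(-4))/4 = -8 + (-2814*(-4))/4 = -8 + (¼)*11256 = -8 + 2814 = 2806)
-P = -1*2806 = -2806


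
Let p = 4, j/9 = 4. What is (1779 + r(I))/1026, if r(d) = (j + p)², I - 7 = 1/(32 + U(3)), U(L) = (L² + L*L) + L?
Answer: 3379/1026 ≈ 3.2934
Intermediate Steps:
j = 36 (j = 9*4 = 36)
U(L) = L + 2*L² (U(L) = (L² + L²) + L = 2*L² + L = L + 2*L²)
I = 372/53 (I = 7 + 1/(32 + 3*(1 + 2*3)) = 7 + 1/(32 + 3*(1 + 6)) = 7 + 1/(32 + 3*7) = 7 + 1/(32 + 21) = 7 + 1/53 = 372/53 ≈ 7.0189)
r(d) = 1600 (r(d) = (36 + 4)² = 40² = 1600)
(1779 + r(I))/1026 = (1779 + 1600)/1026 = 3379*(1/1026) = 3379/1026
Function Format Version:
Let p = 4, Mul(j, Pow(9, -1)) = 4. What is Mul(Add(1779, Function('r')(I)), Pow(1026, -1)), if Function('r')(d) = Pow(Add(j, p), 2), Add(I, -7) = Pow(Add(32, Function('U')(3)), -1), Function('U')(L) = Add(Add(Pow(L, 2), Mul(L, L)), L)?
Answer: Rational(3379, 1026) ≈ 3.2934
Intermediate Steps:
j = 36 (j = Mul(9, 4) = 36)
Function('U')(L) = Add(L, Mul(2, Pow(L, 2))) (Function('U')(L) = Add(Add(Pow(L, 2), Pow(L, 2)), L) = Add(Mul(2, Pow(L, 2)), L) = Add(L, Mul(2, Pow(L, 2))))
I = Rational(372, 53) (I = Add(7, Pow(Add(32, Mul(3, Add(1, Mul(2, 3)))), -1)) = Add(7, Pow(Add(32, Mul(3, Add(1, 6))), -1)) = Add(7, Pow(Add(32, Mul(3, 7)), -1)) = Add(7, Pow(Add(32, 21), -1)) = Add(7, Pow(53, -1)) = Add(7, Rational(1, 53)) = Rational(372, 53) ≈ 7.0189)
Function('r')(d) = 1600 (Function('r')(d) = Pow(Add(36, 4), 2) = Pow(40, 2) = 1600)
Mul(Add(1779, Function('r')(I)), Pow(1026, -1)) = Mul(Add(1779, 1600), Pow(1026, -1)) = Mul(3379, Rational(1, 1026)) = Rational(3379, 1026)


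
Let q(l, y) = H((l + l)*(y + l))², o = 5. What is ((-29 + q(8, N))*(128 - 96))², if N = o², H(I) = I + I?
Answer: 1273306748363776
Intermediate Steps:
H(I) = 2*I
N = 25 (N = 5² = 25)
q(l, y) = 16*l²*(l + y)² (q(l, y) = (2*((l + l)*(y + l)))² = (2*((2*l)*(l + y)))² = (2*(2*l*(l + y)))² = (4*l*(l + y))² = 16*l²*(l + y)²)
((-29 + q(8, N))*(128 - 96))² = ((-29 + 16*8²*(8 + 25)²)*(128 - 96))² = ((-29 + 16*64*33²)*32)² = ((-29 + 16*64*1089)*32)² = ((-29 + 1115136)*32)² = (1115107*32)² = 35683424² = 1273306748363776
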